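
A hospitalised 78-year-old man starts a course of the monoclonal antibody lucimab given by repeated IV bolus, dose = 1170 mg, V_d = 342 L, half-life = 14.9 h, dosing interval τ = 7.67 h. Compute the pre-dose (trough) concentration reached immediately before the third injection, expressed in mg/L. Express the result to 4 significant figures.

C₀ per dose = Dose / Vd = 1170 / 342 = 3.421 mg/L
k = ln2 / t½ = 0.693147 / 14.9 = 0.04652 h⁻¹
Fraction remaining after one interval: r = e^(−kτ) = e^(−0.04652 × 7.67) = 0.6999
Before dose 3, 2 doses have been given (aged 1τ, 2τ).
C_trough = C₀ × (r + r²) = 3.421 × (0.6999 + 0.4899) = 4.070 mg/L

4.070 mg/L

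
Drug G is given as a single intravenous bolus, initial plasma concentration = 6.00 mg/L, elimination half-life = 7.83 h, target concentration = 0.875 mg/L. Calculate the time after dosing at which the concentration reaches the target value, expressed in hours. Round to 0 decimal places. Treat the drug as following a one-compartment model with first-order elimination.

22 h

k = ln2 / t½ = 0.693147 / 7.83 = 0.08852 h⁻¹
t = ln(C₀ / C) / k = ln(6.000 / 0.875) / 0.08852
  = ln(6.857) / 0.08852 = 1.925 / 0.08852 = 21.75 h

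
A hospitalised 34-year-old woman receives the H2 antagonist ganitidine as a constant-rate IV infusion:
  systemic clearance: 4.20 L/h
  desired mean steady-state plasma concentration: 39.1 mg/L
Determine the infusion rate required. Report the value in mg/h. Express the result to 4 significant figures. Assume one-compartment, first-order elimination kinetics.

At steady state, infusion rate R₀ = Css × CL = 39.1 × 4.200 = 164.2 mg/h

164.2 mg/h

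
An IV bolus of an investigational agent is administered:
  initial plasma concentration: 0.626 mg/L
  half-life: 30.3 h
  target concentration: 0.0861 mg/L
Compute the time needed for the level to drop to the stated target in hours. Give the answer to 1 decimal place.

86.7 h

k = ln2 / t½ = 0.693147 / 30.3 = 0.02288 h⁻¹
t = ln(C₀ / C) / k = ln(0.6260 / 0.0861) / 0.02288
  = ln(7.271) / 0.02288 = 1.984 / 0.02288 = 86.71 h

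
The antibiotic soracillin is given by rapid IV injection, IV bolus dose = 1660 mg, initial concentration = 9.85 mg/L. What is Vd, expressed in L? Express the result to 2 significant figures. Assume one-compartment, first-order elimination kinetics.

Vd = Dose / C₀ = 1660 / 9.85 = 168.5 L

170 L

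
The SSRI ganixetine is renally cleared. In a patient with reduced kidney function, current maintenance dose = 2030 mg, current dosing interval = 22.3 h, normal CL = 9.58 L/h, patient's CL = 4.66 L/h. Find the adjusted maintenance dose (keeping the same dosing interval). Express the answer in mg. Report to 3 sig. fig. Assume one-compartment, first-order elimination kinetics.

To keep the same average steady-state level, dosing rate must scale with clearance.
CL ratio = 4.66 / 9.58 = 0.4864
New dose (same interval) = 2030 × 0.4864 = 987.4 mg

987 mg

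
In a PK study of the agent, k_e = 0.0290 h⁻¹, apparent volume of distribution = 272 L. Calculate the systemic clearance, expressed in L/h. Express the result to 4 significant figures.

7.888 L/h

CL = k × Vd = 0.0290 × 272 = 7.888 L/h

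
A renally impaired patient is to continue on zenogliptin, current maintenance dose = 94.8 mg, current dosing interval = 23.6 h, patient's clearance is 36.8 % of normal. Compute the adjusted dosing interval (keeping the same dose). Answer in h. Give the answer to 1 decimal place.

To keep the same average steady-state level, dosing rate must scale with clearance.
CL ratio = 36.8 / 100 = 0.3680
New interval (same dose) = 23.6 / 0.3680 = 64.13 h

64.1 h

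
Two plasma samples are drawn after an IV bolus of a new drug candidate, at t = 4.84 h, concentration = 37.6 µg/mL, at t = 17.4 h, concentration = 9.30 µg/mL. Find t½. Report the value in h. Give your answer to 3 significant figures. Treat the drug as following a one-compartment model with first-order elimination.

6.23 h

k = ln(C₁/C₂) / (t₂ − t₁) = ln(37.6/9.30) / (17.4 − 4.84)
  = 1.397 / 12.56 = 0.1112 h⁻¹
t½ = ln2 / k = 0.693147 / 0.1112 = 6.233 h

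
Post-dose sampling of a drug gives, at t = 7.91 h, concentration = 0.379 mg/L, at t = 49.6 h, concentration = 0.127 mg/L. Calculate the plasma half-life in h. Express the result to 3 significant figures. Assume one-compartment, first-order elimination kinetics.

k = ln(C₁/C₂) / (t₂ − t₁) = ln(0.379/0.127) / (49.6 − 7.91)
  = 1.093 / 41.69 = 0.02622 h⁻¹
t½ = ln2 / k = 0.693147 / 0.02622 = 26.44 h

26.4 h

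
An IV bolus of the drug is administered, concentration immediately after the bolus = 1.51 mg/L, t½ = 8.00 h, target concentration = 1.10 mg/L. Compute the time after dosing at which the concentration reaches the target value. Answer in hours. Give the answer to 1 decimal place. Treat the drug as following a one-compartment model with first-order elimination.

3.7 h

k = ln2 / t½ = 0.693147 / 8.00 = 0.08664 h⁻¹
t = ln(C₀ / C) / k = ln(1.510 / 1.10) / 0.08664
  = ln(1.373) / 0.08664 = 0.3170 / 0.08664 = 3.659 h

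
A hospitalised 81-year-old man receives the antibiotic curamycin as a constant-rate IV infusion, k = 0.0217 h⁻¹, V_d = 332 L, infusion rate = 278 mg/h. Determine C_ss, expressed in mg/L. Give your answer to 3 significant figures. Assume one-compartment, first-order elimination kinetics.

38.6 mg/L

CL = k × Vd = 0.02170 × 332 = 7.204 L/h
At steady state Css = R₀ / CL = 278 / 7.204 = 38.59 mg/L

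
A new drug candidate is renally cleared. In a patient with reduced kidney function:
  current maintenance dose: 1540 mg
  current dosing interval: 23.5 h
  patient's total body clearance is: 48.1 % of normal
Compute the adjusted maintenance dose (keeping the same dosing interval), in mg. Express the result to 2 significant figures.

740 mg

To keep the same average steady-state level, dosing rate must scale with clearance.
CL ratio = 48.1 / 100 = 0.4810
New dose (same interval) = 1540 × 0.4810 = 740.7 mg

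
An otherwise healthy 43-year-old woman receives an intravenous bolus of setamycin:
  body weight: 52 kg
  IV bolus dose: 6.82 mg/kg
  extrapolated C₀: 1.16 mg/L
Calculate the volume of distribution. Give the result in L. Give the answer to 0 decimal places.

306 L

Dose = 6.82 × 52 = 354.6 mg
Vd = Dose / C₀ = 354.6 / 1.16 = 305.7 L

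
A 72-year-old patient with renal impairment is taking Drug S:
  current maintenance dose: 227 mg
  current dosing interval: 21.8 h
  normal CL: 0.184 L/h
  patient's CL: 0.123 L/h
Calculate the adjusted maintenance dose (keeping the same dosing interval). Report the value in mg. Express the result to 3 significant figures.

To keep the same average steady-state level, dosing rate must scale with clearance.
CL ratio = 0.123 / 0.184 = 0.6685
New dose (same interval) = 227 × 0.6685 = 151.7 mg

152 mg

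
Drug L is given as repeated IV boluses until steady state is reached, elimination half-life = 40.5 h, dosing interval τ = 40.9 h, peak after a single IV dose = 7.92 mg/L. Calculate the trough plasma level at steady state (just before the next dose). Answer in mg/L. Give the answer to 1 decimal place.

k = ln2 / t½ = 0.693147 / 40.5 = 0.01711 h⁻¹
e^(−kτ) = e^(−0.01711 × 40.9) = 0.4967
Accumulation ratio R = 1 / (1 − e^(−kτ)) = 1 / (1 − 0.4967) = 1.987
Steady-state trough = C₀ × R × e^(−kτ) = 7.92 × 1.987 × 0.4967 = 7.817 mg/L

7.8 mg/L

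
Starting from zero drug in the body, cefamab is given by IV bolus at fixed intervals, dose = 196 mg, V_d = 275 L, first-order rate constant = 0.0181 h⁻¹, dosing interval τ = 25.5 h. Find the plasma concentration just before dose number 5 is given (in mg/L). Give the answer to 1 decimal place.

1.0 mg/L

C₀ per dose = Dose / Vd = 196 / 275 = 0.7127 mg/L
Fraction remaining after one interval: r = e^(−kτ) = e^(−0.01810 × 25.5) = 0.6303
Before dose 5, 4 doses have been given (aged 1τ, 2τ, 3τ, 4τ).
C_trough = C₀ × (r + r² + … + r^4) = C₀ × r(1−r^4)/(1−r)
        = 0.7127 × 0.6303 × (1 − 0.1578) / (1 − 0.6303) = 1.023 mg/L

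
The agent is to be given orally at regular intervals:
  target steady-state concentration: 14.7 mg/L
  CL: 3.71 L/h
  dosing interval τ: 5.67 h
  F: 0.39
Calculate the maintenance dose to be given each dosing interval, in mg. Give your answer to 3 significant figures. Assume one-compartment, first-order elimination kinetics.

793 mg

At steady state, F × (Dose/τ) = Css × CL.
Dose = Css × CL × τ / F = 14.7 × 3.710 × 5.67 / 0.39 = 792.9 mg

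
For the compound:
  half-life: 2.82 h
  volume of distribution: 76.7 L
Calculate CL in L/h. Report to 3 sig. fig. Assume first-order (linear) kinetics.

k = ln2 / t½ = 0.693147 / 2.82 = 0.2458 h⁻¹
CL = k × Vd = 0.2458 × 76.7 = 18.85 L/h

18.9 L/h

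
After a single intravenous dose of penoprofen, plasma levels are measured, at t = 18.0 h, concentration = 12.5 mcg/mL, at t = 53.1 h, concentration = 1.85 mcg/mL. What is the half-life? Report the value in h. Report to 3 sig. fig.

12.7 h

k = ln(C₁/C₂) / (t₂ − t₁) = ln(12.5/1.85) / (53.1 − 18.0)
  = 1.911 / 35.10 = 0.05444 h⁻¹
t½ = ln2 / k = 0.693147 / 0.05444 = 12.73 h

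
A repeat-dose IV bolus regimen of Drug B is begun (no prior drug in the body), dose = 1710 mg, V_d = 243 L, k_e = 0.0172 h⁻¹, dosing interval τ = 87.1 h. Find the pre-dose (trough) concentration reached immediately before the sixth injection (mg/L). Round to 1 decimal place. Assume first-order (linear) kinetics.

C₀ per dose = Dose / Vd = 1710 / 243 = 7.037 mg/L
Fraction remaining after one interval: r = e^(−kτ) = e^(−0.01720 × 87.1) = 0.2236
Before dose 6, 5 doses have been given (aged 1τ, 2τ, 3τ, 4τ, 5τ).
C_trough = C₀ × (r + r² + … + r^5) = C₀ × r(1−r^5)/(1−r)
        = 7.037 × 0.2236 × (1 − 0.0005589) / (1 − 0.2236) = 2.025 mg/L

2.0 mg/L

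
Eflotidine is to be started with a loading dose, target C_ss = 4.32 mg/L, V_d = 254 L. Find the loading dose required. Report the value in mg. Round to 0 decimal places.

LD = Css × Vd = 4.32 × 254 = 1097 mg

1097 mg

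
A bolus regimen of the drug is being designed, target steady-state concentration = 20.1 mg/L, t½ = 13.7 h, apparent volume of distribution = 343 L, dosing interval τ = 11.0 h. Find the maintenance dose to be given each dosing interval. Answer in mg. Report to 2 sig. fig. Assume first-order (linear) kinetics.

3800 mg

k = ln2 / t½ = 0.693147 / 13.7 = 0.05059 h⁻¹
CL = k × Vd = 0.05059 × 343 = 17.35 L/h
At steady state, Dose/τ = Css × CL.
Dose = Css × CL × τ = 20.1 × 17.35 × 11.0 = 3836 mg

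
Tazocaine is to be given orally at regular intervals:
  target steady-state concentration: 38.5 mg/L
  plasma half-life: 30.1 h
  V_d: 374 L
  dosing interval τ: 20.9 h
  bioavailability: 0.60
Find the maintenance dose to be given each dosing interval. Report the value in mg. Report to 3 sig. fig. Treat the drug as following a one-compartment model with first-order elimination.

11600 mg

k = ln2 / t½ = 0.693147 / 30.1 = 0.02303 h⁻¹
CL = k × Vd = 0.02303 × 374 = 8.613 L/h
At steady state, F × (Dose/τ) = Css × CL.
Dose = Css × CL × τ / F = 38.5 × 8.613 × 20.9 / 0.60 = 11550 mg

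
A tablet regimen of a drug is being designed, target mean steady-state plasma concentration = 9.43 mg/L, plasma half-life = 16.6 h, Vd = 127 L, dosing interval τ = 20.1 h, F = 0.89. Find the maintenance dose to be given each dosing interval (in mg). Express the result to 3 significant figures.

1130 mg

k = ln2 / t½ = 0.693147 / 16.6 = 0.04176 h⁻¹
CL = k × Vd = 0.04176 × 127 = 5.304 L/h
At steady state, F × (Dose/τ) = Css × CL.
Dose = Css × CL × τ / F = 9.43 × 5.304 × 20.1 / 0.89 = 1130 mg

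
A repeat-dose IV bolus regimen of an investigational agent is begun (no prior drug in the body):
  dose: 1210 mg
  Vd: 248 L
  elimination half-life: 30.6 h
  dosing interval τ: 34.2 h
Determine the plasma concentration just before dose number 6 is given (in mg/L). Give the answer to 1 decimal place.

4.1 mg/L

C₀ per dose = Dose / Vd = 1210 / 248 = 4.879 mg/L
k = ln2 / t½ = 0.693147 / 30.6 = 0.02265 h⁻¹
Fraction remaining after one interval: r = e^(−kτ) = e^(−0.02265 × 34.2) = 0.4609
Before dose 6, 5 doses have been given (aged 1τ, 2τ, 3τ, 4τ, 5τ).
C_trough = C₀ × (r + r² + … + r^5) = C₀ × r(1−r^5)/(1−r)
        = 4.879 × 0.4609 × (1 − 0.02080) / (1 − 0.4609) = 4.085 mg/L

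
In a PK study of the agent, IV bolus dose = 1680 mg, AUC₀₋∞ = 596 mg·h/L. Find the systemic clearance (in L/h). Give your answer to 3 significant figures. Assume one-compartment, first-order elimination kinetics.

CL = Dose / AUC = 1680 / 596 = 2.819 L/h

2.82 L/h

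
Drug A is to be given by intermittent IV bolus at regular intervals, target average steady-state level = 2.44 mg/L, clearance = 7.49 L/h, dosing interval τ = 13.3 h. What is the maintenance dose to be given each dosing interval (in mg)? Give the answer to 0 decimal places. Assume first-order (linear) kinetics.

At steady state, Dose/τ = Css × CL.
Dose = Css × CL × τ = 2.44 × 7.490 × 13.3 = 243.1 mg

243 mg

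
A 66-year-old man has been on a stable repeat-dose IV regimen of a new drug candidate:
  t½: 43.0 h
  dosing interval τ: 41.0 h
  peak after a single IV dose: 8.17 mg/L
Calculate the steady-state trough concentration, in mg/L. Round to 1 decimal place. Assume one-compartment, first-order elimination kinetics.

8.7 mg/L

k = ln2 / t½ = 0.693147 / 43.0 = 0.01612 h⁻¹
e^(−kτ) = e^(−0.01612 × 41.0) = 0.5164
Accumulation ratio R = 1 / (1 − e^(−kτ)) = 1 / (1 − 0.5164) = 2.068
Steady-state trough = C₀ × R × e^(−kτ) = 8.17 × 2.068 × 0.5164 = 8.725 mg/L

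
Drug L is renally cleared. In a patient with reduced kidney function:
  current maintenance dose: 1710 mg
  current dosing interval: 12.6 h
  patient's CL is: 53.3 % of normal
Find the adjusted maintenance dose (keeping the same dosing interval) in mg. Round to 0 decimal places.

To keep the same average steady-state level, dosing rate must scale with clearance.
CL ratio = 53.3 / 100 = 0.5330
New dose (same interval) = 1710 × 0.5330 = 911.4 mg

911 mg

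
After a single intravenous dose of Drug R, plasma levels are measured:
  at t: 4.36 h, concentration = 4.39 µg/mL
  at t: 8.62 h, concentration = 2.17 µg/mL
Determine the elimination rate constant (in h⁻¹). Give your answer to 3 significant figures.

0.165 h⁻¹

k = ln(C₁/C₂) / (t₂ − t₁) = ln(4.39/2.17) / (8.62 − 4.36)
  = 0.7046 / 4.260 = 0.1654 h⁻¹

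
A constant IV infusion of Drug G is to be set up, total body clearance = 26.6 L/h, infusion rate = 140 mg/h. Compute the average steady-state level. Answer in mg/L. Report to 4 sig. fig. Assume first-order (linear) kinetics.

At steady state Css = R₀ / CL = 140 / 26.60 = 5.263 mg/L

5.263 mg/L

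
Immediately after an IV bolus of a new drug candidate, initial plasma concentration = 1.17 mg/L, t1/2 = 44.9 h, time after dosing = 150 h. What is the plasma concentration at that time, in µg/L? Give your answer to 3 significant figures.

k = ln2 / t½ = 0.693147 / 44.9 = 0.01544 h⁻¹
C = C₀ · e^(−k·t) = 1.170 × e^(−0.01544 × 150)
  = 1.170 × 0.09867 = 0.1154 mg/L
Convert: 0.1154 mg/L × 1000 = 115.4 µg/L

115 µg/L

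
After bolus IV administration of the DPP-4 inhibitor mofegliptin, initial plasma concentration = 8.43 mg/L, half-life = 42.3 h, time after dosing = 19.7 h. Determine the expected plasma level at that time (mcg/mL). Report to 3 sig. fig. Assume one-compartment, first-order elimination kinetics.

6.10 mcg/mL

k = ln2 / t½ = 0.693147 / 42.3 = 0.01639 h⁻¹
C = C₀ · e^(−k·t) = 8.430 × e^(−0.01639 × 19.7)
  = 8.430 × 0.7241 = 6.104 mg/L
(6.104 mg/L = 6.104 mcg/mL)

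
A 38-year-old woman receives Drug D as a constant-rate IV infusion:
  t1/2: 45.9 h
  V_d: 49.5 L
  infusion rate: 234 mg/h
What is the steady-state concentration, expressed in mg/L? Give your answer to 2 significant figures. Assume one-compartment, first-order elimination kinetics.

k = ln2 / t½ = 0.693147 / 45.9 = 0.01510 h⁻¹
CL = k × Vd = 0.01510 × 49.5 = 0.7475 L/h
At steady state Css = R₀ / CL = 234 / 0.7475 = 313.0 mg/L

310 mg/L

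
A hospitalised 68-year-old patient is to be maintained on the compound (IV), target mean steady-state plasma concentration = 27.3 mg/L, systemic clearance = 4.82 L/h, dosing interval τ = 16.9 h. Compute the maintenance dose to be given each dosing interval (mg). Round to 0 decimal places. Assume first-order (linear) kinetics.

2224 mg

At steady state, Dose/τ = Css × CL.
Dose = Css × CL × τ = 27.3 × 4.820 × 16.9 = 2224 mg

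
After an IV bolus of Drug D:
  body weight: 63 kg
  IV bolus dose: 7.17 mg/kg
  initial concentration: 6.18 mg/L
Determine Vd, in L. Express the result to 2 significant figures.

73 L

Dose = 7.17 × 63 = 451.7 mg
Vd = Dose / C₀ = 451.7 / 6.18 = 73.09 L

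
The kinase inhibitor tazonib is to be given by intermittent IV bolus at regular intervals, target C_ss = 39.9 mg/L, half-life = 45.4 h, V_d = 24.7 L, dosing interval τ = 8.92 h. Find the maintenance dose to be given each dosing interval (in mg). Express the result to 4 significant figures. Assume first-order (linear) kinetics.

k = ln2 / t½ = 0.693147 / 45.4 = 0.01527 h⁻¹
CL = k × Vd = 0.01527 × 24.7 = 0.3772 L/h
At steady state, Dose/τ = Css × CL.
Dose = Css × CL × τ = 39.9 × 0.3772 × 8.92 = 134.2 mg

134.2 mg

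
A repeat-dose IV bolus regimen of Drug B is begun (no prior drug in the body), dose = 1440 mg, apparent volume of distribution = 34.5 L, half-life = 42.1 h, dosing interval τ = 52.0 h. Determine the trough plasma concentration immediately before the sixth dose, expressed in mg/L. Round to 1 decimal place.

C₀ per dose = Dose / Vd = 1440 / 34.5 = 41.74 mg/L
k = ln2 / t½ = 0.693147 / 42.1 = 0.01646 h⁻¹
Fraction remaining after one interval: r = e^(−kτ) = e^(−0.01646 × 52.0) = 0.4249
Before dose 6, 5 doses have been given (aged 1τ, 2τ, 3τ, 4τ, 5τ).
C_trough = C₀ × (r + r² + … + r^5) = C₀ × r(1−r^5)/(1−r)
        = 41.74 × 0.4249 × (1 − 0.01385) / (1 − 0.4249) = 30.41 mg/L

30.4 mg/L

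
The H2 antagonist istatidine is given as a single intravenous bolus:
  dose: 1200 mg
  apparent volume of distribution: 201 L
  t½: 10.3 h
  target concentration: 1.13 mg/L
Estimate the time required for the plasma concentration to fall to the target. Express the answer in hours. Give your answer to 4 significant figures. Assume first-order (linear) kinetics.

C₀ = Dose / Vd = 1200 / 201 = 5.970 mg/L
k = ln2 / t½ = 0.693147 / 10.3 = 0.06730 h⁻¹
t = ln(C₀ / C) / k = ln(5.970 / 1.13) / 0.06730
  = ln(5.283) / 0.06730 = 1.664 / 0.06730 = 24.73 h

24.73 h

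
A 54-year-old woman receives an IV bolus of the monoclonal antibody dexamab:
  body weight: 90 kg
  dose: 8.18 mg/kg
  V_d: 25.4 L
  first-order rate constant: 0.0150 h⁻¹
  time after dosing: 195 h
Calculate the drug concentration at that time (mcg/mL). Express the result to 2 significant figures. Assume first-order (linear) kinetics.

1.6 mcg/mL

Total dose = 8.18 × 90 = 736.2 mg
C₀ = Dose / Vd = 736.2 / 25.4 = 28.98 mg/L
C = C₀ · e^(−k·t) = 28.98 × e^(−0.01500 × 195)
  = 28.98 × 0.05366 = 1.555 mg/L
(1.555 mg/L = 1.555 mcg/mL)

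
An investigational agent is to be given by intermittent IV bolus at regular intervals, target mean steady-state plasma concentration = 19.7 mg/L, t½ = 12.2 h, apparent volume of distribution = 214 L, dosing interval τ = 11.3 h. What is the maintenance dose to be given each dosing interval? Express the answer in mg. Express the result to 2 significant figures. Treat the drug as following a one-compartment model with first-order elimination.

2700 mg

k = ln2 / t½ = 0.693147 / 12.2 = 0.05682 h⁻¹
CL = k × Vd = 0.05682 × 214 = 12.16 L/h
At steady state, Dose/τ = Css × CL.
Dose = Css × CL × τ = 19.7 × 12.16 × 11.3 = 2707 mg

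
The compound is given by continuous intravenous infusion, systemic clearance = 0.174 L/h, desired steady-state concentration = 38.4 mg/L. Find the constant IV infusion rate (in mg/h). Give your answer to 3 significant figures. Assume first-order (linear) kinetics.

6.68 mg/h

At steady state, infusion rate R₀ = Css × CL = 38.4 × 0.1740 = 6.682 mg/h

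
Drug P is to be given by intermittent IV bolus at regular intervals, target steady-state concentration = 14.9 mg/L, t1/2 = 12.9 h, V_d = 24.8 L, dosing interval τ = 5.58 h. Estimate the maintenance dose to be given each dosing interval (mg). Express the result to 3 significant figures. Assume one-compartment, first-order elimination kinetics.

k = ln2 / t½ = 0.693147 / 12.9 = 0.05373 h⁻¹
CL = k × Vd = 0.05373 × 24.8 = 1.333 L/h
At steady state, Dose/τ = Css × CL.
Dose = Css × CL × τ = 14.9 × 1.333 × 5.58 = 110.8 mg

111 mg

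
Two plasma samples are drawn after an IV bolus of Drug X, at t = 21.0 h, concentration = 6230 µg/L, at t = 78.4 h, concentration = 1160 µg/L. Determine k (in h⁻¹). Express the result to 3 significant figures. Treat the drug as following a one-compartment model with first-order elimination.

0.0293 h⁻¹

k = ln(C₁/C₂) / (t₂ − t₁) = ln(6230/1160) / (78.4 − 21.0)
  = 1.681 / 57.40 = 0.02929 h⁻¹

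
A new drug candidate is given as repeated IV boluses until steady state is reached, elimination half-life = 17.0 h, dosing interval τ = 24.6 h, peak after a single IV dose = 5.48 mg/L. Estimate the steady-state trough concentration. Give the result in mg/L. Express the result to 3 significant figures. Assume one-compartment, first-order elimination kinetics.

k = ln2 / t½ = 0.693147 / 17.0 = 0.04077 h⁻¹
e^(−kτ) = e^(−0.04077 × 24.6) = 0.3668
Accumulation ratio R = 1 / (1 − e^(−kτ)) = 1 / (1 − 0.3668) = 1.579
Steady-state trough = C₀ × R × e^(−kτ) = 5.48 × 1.579 × 0.3668 = 3.174 mg/L

3.17 mg/L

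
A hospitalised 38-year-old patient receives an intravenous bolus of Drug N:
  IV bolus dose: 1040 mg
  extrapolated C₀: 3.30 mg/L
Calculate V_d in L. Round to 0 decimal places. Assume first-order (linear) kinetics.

315 L

Vd = Dose / C₀ = 1040 / 3.30 = 315.2 L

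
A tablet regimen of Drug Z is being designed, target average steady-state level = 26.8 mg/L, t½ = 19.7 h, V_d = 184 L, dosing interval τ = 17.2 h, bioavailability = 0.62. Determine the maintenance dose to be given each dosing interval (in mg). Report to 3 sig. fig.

4810 mg

k = ln2 / t½ = 0.693147 / 19.7 = 0.03519 h⁻¹
CL = k × Vd = 0.03519 × 184 = 6.475 L/h
At steady state, F × (Dose/τ) = Css × CL.
Dose = Css × CL × τ / F = 26.8 × 6.475 × 17.2 / 0.62 = 4814 mg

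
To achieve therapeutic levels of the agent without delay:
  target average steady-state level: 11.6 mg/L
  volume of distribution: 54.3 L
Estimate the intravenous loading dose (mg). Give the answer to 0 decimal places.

LD = Css × Vd = 11.6 × 54.3 = 629.9 mg

630 mg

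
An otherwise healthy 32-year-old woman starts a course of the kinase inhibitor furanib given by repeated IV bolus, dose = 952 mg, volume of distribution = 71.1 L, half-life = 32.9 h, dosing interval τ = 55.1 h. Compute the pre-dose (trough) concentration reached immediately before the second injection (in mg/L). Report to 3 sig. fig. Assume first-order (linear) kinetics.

C₀ per dose = Dose / Vd = 952 / 71.1 = 13.39 mg/L
k = ln2 / t½ = 0.693147 / 32.9 = 0.02107 h⁻¹
Fraction remaining after one interval: r = e^(−kτ) = e^(−0.02107 × 55.1) = 0.3132
Before dose 2, 1 dose has been given (aged 1τ).
C_trough = C₀ × r = 13.39 × 0.3132 = 4.194 mg/L

4.19 mg/L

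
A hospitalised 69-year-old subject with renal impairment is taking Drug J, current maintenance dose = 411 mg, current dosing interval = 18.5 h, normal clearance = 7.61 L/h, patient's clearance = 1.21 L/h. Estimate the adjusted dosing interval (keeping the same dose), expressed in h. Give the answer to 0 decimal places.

116 h

To keep the same average steady-state level, dosing rate must scale with clearance.
CL ratio = 1.21 / 7.61 = 0.1590
New interval (same dose) = 18.5 / 0.1590 = 116.4 h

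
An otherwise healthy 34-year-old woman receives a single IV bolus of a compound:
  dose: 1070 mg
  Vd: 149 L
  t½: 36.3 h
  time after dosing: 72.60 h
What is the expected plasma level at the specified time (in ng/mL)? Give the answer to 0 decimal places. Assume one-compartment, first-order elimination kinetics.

1795 ng/mL

C₀ = Dose / Vd = 1070 / 149 = 7.181 mg/L
k = ln2 / t½ = 0.693147 / 36.3 = 0.01909 h⁻¹
t / t½ = 72.60 / 36.3 = 2 half-lives
C = C₀ × (1/2)^2 = 7.181 × 0.2500 = 1.795 mg/L
Convert: 1.795 mg/L × 1000 = 1795 ng/mL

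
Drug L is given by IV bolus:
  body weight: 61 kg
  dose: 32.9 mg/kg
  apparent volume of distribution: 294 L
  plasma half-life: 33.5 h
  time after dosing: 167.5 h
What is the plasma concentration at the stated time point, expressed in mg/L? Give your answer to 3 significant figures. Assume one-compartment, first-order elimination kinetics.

0.213 mg/L

Total dose = 32.9 × 61 = 2007 mg
C₀ = Dose / Vd = 2007 / 294 = 6.827 mg/L
k = ln2 / t½ = 0.693147 / 33.5 = 0.02069 h⁻¹
t / t½ = 167.5 / 33.5 = 5 half-lives
C = C₀ × (1/2)^5 = 6.827 × 0.03125 = 0.2133 mg/L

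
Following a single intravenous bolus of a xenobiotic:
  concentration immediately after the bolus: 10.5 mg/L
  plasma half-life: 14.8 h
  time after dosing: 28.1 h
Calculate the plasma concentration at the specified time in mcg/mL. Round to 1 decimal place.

k = ln2 / t½ = 0.693147 / 14.8 = 0.04683 h⁻¹
C = C₀ · e^(−k·t) = 10.50 × e^(−0.04683 × 28.1)
  = 10.50 × 0.2682 = 2.816 mg/L
(2.816 mg/L = 2.816 mcg/mL)

2.8 mcg/mL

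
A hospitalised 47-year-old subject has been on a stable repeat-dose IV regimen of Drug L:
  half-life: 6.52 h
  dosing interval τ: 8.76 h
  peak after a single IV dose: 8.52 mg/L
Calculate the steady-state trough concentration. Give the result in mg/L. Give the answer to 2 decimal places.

5.54 mg/L

k = ln2 / t½ = 0.693147 / 6.52 = 0.1063 h⁻¹
e^(−kτ) = e^(−0.1063 × 8.76) = 0.3941
Accumulation ratio R = 1 / (1 − e^(−kτ)) = 1 / (1 − 0.3941) = 1.650
Steady-state trough = C₀ × R × e^(−kτ) = 8.52 × 1.650 × 0.3941 = 5.540 mg/L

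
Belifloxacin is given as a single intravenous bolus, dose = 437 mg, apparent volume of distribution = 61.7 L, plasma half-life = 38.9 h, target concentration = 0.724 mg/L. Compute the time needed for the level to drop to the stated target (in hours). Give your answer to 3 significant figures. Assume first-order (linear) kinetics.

C₀ = Dose / Vd = 437.0 / 61.7 = 7.083 mg/L
k = ln2 / t½ = 0.693147 / 38.9 = 0.01782 h⁻¹
t = ln(C₀ / C) / k = ln(7.083 / 0.724) / 0.01782
  = ln(9.783) / 0.01782 = 2.281 / 0.01782 = 128.0 h

128 h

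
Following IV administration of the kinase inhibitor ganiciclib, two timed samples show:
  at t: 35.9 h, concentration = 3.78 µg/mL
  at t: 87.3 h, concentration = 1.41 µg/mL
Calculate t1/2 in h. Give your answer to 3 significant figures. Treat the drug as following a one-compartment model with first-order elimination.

k = ln(C₁/C₂) / (t₂ − t₁) = ln(3.78/1.41) / (87.3 − 35.9)
  = 0.9861 / 51.40 = 0.01918 h⁻¹
t½ = ln2 / k = 0.693147 / 0.01918 = 36.14 h

36.1 h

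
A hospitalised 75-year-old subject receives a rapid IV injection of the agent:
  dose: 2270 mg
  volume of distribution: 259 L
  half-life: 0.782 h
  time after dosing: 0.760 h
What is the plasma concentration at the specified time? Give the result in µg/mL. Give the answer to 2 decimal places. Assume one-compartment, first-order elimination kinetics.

C₀ = Dose / Vd = 2270 / 259 = 8.764 mg/L
k = ln2 / t½ = 0.693147 / 0.782 = 0.8864 h⁻¹
C = C₀ · e^(−k·t) = 8.764 × e^(−0.8864 × 0.760)
  = 8.764 × 0.5098 = 4.468 mg/L
(4.468 mg/L = 4.468 µg/mL)

4.47 µg/mL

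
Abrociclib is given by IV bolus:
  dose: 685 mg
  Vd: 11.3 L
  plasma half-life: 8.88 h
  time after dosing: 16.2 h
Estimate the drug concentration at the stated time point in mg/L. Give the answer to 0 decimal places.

C₀ = Dose / Vd = 685.0 / 11.3 = 60.62 mg/L
k = ln2 / t½ = 0.693147 / 8.88 = 0.07806 h⁻¹
C = C₀ · e^(−k·t) = 60.62 × e^(−0.07806 × 16.2)
  = 60.62 × 0.2824 = 17.12 mg/L

17 mg/L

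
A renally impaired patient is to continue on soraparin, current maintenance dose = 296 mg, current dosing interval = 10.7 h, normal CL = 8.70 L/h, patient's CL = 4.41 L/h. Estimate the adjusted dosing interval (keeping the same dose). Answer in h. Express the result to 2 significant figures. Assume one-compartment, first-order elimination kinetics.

21 h

To keep the same average steady-state level, dosing rate must scale with clearance.
CL ratio = 4.41 / 8.70 = 0.5069
New interval (same dose) = 10.7 / 0.5069 = 21.11 h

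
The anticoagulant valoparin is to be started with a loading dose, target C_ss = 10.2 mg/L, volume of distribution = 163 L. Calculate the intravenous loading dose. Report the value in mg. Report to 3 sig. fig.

LD = Css × Vd = 10.2 × 163 = 1663 mg

1660 mg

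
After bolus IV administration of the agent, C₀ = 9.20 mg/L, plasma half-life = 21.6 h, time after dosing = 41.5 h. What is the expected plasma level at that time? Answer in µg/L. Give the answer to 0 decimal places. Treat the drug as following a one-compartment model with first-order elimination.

k = ln2 / t½ = 0.693147 / 21.6 = 0.03209 h⁻¹
C = C₀ · e^(−k·t) = 9.200 × e^(−0.03209 × 41.5)
  = 9.200 × 0.2640 = 2.429 mg/L
Convert: 2.429 mg/L × 1000 = 2429 µg/L

2429 µg/L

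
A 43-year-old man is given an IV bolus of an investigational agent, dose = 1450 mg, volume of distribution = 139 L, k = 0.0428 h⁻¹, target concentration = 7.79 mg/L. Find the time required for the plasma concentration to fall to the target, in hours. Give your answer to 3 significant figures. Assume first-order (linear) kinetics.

6.82 h

C₀ = Dose / Vd = 1450 / 139 = 10.43 mg/L
t = ln(C₀ / C) / k = ln(10.43 / 7.79) / 0.04280
  = ln(1.339) / 0.04280 = 0.2919 / 0.04280 = 6.820 h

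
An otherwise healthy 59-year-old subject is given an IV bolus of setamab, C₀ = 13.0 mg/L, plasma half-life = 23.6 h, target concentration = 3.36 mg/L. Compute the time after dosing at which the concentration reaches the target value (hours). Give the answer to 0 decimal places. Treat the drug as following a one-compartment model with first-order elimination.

k = ln2 / t½ = 0.693147 / 23.6 = 0.02937 h⁻¹
t = ln(C₀ / C) / k = ln(13.00 / 3.36) / 0.02937
  = ln(3.869) / 0.02937 = 1.353 / 0.02937 = 46.07 h

46 h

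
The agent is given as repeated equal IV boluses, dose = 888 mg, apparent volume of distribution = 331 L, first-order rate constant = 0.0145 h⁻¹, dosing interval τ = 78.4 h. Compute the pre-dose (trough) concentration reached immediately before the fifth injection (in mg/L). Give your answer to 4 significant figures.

C₀ per dose = Dose / Vd = 888 / 331 = 2.683 mg/L
Fraction remaining after one interval: r = e^(−kτ) = e^(−0.01450 × 78.4) = 0.3208
Before dose 5, 4 doses have been given (aged 1τ, 2τ, 3τ, 4τ).
C_trough = C₀ × (r + r² + … + r^4) = C₀ × r(1−r^4)/(1−r)
        = 2.683 × 0.3208 × (1 − 0.01059) / (1 − 0.3208) = 1.254 mg/L

1.254 mg/L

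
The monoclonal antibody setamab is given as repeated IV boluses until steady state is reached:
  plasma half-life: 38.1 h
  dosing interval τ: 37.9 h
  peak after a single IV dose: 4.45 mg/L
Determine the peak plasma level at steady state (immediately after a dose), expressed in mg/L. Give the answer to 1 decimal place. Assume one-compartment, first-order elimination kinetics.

k = ln2 / t½ = 0.693147 / 38.1 = 0.01819 h⁻¹
e^(−kτ) = e^(−0.01819 × 37.9) = 0.5019
Accumulation ratio R = 1 / (1 − e^(−kτ)) = 1 / (1 − 0.5019) = 2.008
Steady-state peak = C₀ × R = 4.45 × 2.008 = 8.936 mg/L

8.9 mg/L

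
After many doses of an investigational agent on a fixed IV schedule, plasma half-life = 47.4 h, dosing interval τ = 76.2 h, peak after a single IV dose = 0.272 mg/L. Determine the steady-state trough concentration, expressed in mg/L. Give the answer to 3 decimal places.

0.133 mg/L

k = ln2 / t½ = 0.693147 / 47.4 = 0.01462 h⁻¹
e^(−kτ) = e^(−0.01462 × 76.2) = 0.3282
Accumulation ratio R = 1 / (1 − e^(−kτ)) = 1 / (1 − 0.3282) = 1.489
Steady-state trough = C₀ × R × e^(−kτ) = 0.272 × 1.489 × 0.3282 = 0.1329 mg/L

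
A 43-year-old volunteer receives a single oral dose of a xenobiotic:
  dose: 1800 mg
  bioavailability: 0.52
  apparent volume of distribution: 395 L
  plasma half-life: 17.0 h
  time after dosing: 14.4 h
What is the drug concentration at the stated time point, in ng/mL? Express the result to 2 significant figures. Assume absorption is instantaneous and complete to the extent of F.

Amount reaching circulation = F × Dose = 0.52 × 1800 = 936.0 mg
C₀ = F·Dose / Vd = 936.0 / 395 = 2.370 mg/L
k = ln2 / t½ = 0.693147 / 17.0 = 0.04077 h⁻¹
C = C₀ · e^(−k·t) = 2.370 × e^(−0.04077 × 14.4)
  = 2.370 × 0.5559 = 1.317 mg/L
Convert: 1.317 mg/L × 1000 = 1317 ng/mL

1300 ng/mL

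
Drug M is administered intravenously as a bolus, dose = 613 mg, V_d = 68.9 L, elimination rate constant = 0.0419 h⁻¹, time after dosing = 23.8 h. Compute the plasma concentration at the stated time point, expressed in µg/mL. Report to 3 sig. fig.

C₀ = Dose / Vd = 613.0 / 68.9 = 8.897 mg/L
C = C₀ · e^(−k·t) = 8.897 × e^(−0.04190 × 23.8)
  = 8.897 × 0.3689 = 3.282 mg/L
(3.282 mg/L = 3.282 µg/mL)

3.28 µg/mL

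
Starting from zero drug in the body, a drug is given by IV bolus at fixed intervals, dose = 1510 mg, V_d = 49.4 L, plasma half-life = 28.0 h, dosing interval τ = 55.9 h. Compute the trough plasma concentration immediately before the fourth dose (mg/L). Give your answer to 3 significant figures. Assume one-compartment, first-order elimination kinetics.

C₀ per dose = Dose / Vd = 1510 / 49.4 = 30.57 mg/L
k = ln2 / t½ = 0.693147 / 28.0 = 0.02476 h⁻¹
Fraction remaining after one interval: r = e^(−kτ) = e^(−0.02476 × 55.9) = 0.2506
Before dose 4, 3 doses have been given (aged 1τ, 2τ, 3τ).
C_trough = C₀ × (r + r² + … + r^3) = C₀ × r(1−r^3)/(1−r)
        = 30.57 × 0.2506 × (1 − 0.01574) / (1 − 0.2506) = 10.06 mg/L

10.1 mg/L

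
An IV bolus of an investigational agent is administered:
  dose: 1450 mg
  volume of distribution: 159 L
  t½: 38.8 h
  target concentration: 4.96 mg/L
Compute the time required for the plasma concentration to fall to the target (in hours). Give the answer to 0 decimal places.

34 h

C₀ = Dose / Vd = 1450 / 159 = 9.119 mg/L
k = ln2 / t½ = 0.693147 / 38.8 = 0.01786 h⁻¹
t = ln(C₀ / C) / k = ln(9.119 / 4.96) / 0.01786
  = ln(1.839) / 0.01786 = 0.6092 / 0.01786 = 34.11 h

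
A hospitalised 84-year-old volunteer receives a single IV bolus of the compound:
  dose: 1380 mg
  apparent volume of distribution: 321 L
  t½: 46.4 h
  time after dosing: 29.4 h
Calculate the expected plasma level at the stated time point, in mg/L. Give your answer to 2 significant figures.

2.8 mg/L

C₀ = Dose / Vd = 1380 / 321 = 4.299 mg/L
k = ln2 / t½ = 0.693147 / 46.4 = 0.01494 h⁻¹
C = C₀ · e^(−k·t) = 4.299 × e^(−0.01494 × 29.4)
  = 4.299 × 0.6445 = 2.771 mg/L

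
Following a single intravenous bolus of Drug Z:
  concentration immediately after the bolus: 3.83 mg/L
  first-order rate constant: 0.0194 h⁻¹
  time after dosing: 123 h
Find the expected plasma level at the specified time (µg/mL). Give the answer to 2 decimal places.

C = C₀ · e^(−k·t) = 3.830 × e^(−0.01940 × 123)
  = 3.830 × 0.09198 = 0.3523 mg/L
(0.3523 mg/L = 0.3523 µg/mL)

0.35 µg/mL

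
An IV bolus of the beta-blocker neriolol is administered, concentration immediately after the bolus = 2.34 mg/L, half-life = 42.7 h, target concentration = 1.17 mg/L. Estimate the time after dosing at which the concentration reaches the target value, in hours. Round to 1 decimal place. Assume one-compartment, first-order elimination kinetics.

42.7 h

k = ln2 / t½ = 0.693147 / 42.7 = 0.01623 h⁻¹
t = ln(C₀ / C) / k = ln(2.340 / 1.17) / 0.01623
  = ln(2.000) / 0.01623 = 0.6931 / 0.01623 = 42.70 h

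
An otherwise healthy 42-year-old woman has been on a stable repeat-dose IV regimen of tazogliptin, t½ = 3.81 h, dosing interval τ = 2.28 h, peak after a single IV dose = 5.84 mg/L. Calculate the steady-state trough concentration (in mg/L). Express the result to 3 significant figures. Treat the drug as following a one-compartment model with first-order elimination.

11.4 mg/L

k = ln2 / t½ = 0.693147 / 3.81 = 0.1819 h⁻¹
e^(−kτ) = e^(−0.1819 × 2.28) = 0.6605
Accumulation ratio R = 1 / (1 − e^(−kτ)) = 1 / (1 − 0.6605) = 2.946
Steady-state trough = C₀ × R × e^(−kτ) = 5.84 × 2.946 × 0.6605 = 11.36 mg/L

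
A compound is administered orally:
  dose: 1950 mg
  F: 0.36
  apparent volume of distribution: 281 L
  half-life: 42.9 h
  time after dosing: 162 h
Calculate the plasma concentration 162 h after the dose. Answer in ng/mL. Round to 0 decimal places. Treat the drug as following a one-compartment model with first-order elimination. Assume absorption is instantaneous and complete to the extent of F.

182 ng/mL

Amount reaching circulation = F × Dose = 0.36 × 1950 = 702.0 mg
C₀ = F·Dose / Vd = 702.0 / 281 = 2.498 mg/L
k = ln2 / t½ = 0.693147 / 42.9 = 0.01616 h⁻¹
C = C₀ · e^(−k·t) = 2.498 × e^(−0.01616 × 162)
  = 2.498 × 0.07295 = 0.1822 mg/L
Convert: 0.1822 mg/L × 1000 = 182.2 ng/mL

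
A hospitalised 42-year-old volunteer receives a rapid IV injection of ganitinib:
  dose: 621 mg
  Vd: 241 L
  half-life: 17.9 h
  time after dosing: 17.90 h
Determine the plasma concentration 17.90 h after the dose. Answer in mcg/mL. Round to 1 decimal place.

1.3 mcg/mL

C₀ = Dose / Vd = 621.0 / 241 = 2.577 mg/L
k = ln2 / t½ = 0.693147 / 17.9 = 0.03872 h⁻¹
t / t½ = 17.90 / 17.9 = 1 half-lives
C = C₀ × (1/2)^1 = 2.577 × 0.5000 = 1.289 mg/L
(1.289 mg/L = 1.289 mcg/mL)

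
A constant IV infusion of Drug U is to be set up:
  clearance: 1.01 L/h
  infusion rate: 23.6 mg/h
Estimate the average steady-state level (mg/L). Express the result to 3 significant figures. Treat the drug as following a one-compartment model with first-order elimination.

At steady state Css = R₀ / CL = 23.6 / 1.010 = 23.37 mg/L

23.4 mg/L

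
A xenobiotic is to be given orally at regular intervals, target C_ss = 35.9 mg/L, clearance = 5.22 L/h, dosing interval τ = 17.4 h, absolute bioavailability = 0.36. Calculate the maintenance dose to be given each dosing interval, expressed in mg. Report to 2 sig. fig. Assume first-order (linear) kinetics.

At steady state, F × (Dose/τ) = Css × CL.
Dose = Css × CL × τ / F = 35.9 × 5.220 × 17.4 / 0.36 = 9058 mg

9100 mg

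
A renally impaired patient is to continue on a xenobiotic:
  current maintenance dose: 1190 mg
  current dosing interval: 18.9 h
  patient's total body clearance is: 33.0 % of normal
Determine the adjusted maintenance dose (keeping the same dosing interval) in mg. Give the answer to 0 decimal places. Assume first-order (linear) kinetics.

To keep the same average steady-state level, dosing rate must scale with clearance.
CL ratio = 33.0 / 100 = 0.3300
New dose (same interval) = 1190 × 0.3300 = 392.7 mg

393 mg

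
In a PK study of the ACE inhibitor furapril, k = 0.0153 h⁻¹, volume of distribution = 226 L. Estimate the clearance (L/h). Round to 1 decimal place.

3.5 L/h

CL = k × Vd = 0.0153 × 226 = 3.458 L/h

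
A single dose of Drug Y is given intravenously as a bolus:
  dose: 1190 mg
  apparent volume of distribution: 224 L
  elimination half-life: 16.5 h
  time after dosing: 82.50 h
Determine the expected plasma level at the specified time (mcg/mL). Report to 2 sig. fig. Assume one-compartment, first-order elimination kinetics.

0.17 mcg/mL

C₀ = Dose / Vd = 1190 / 224 = 5.313 mg/L
k = ln2 / t½ = 0.693147 / 16.5 = 0.04201 h⁻¹
t / t½ = 82.50 / 16.5 = 5 half-lives
C = C₀ × (1/2)^5 = 5.313 × 0.03125 = 0.1660 mg/L
(0.1660 mg/L = 0.1660 mcg/mL)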